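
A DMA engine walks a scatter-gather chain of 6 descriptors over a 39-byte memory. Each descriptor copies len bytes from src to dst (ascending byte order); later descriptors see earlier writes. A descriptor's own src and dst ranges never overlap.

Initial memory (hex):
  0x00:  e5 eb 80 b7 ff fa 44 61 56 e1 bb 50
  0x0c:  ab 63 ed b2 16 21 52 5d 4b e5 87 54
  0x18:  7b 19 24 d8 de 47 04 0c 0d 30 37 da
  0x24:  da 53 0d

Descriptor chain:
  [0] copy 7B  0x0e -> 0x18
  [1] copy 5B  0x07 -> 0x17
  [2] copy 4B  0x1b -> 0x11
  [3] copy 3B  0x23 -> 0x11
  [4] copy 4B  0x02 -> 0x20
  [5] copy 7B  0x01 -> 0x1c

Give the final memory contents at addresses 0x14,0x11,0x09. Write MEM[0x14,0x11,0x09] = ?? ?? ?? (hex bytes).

D0: mem[0x18..0x1e] <- [ed b2 16 21 52 5d 4b]
D1: mem[0x17..0x1b] <- [61 56 e1 bb 50]
D2: mem[0x11..0x14] <- [50 52 5d 4b]
D3: mem[0x11..0x13] <- [da da 53]
D4: mem[0x20..0x23] <- [80 b7 ff fa]
D5: mem[0x1c..0x22] <- [eb 80 b7 ff fa 44 61]
query mem[0x14]=0x4b, mem[0x11]=0xda, mem[0x09]=0xe1

MEM[0x14,0x11,0x09] = 4b da e1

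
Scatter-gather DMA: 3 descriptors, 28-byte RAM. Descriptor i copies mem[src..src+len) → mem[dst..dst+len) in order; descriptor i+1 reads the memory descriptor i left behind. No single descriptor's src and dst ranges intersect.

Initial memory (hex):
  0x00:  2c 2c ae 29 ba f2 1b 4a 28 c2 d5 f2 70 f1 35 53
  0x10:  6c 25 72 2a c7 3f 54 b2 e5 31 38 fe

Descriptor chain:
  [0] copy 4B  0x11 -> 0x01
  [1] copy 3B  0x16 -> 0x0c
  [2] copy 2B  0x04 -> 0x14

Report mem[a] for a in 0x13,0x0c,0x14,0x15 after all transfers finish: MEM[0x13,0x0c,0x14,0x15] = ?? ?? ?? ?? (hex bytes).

#0 dst[0x01+4] := {0x25,0x72,0x2a,0xc7}
#1 dst[0x0c+3] := {0x54,0xb2,0xe5}
#2 dst[0x14+2] := {0xc7,0xf2}
query mem[0x13]=0x2a, mem[0x0c]=0x54, mem[0x14]=0xc7, mem[0x15]=0xf2

MEM[0x13,0x0c,0x14,0x15] = 2a 54 c7 f2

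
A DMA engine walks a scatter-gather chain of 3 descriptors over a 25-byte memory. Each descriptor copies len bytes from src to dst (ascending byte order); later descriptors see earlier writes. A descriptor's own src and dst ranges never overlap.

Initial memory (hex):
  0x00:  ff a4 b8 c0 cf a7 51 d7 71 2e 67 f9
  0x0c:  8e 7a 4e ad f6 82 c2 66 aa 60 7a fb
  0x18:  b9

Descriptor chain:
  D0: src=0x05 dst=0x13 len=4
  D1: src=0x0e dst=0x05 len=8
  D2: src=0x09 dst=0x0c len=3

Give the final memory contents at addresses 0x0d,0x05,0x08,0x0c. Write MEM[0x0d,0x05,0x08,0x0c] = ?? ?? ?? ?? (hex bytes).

MEM[0x0d,0x05,0x08,0x0c] = a7 4e 82 c2

  after D0: wrote 4B at 0x13 = a751d771
  after D1: wrote 8B at 0x05 = 4eadf682c2a751d7
  after D2: wrote 3B at 0x0c = c2a751
query mem[0x0d]=0xa7, mem[0x05]=0x4e, mem[0x08]=0x82, mem[0x0c]=0xc2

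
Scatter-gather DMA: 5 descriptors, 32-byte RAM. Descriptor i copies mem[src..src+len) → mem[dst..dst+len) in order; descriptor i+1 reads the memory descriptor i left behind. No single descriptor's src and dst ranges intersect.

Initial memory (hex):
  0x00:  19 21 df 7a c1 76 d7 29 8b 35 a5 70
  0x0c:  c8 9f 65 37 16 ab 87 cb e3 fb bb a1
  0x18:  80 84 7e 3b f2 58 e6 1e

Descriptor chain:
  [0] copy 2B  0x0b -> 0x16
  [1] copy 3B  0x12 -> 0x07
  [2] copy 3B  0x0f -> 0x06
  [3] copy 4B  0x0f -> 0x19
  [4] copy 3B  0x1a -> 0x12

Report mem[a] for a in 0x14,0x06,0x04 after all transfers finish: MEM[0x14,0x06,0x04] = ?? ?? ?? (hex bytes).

MEM[0x14,0x06,0x04] = 87 37 c1

D0: mem[0x16..0x17] <- [70 c8]
D1: mem[0x07..0x09] <- [87 cb e3]
D2: mem[0x06..0x08] <- [37 16 ab]
D3: mem[0x19..0x1c] <- [37 16 ab 87]
D4: mem[0x12..0x14] <- [16 ab 87]
query mem[0x14]=0x87, mem[0x06]=0x37, mem[0x04]=0xc1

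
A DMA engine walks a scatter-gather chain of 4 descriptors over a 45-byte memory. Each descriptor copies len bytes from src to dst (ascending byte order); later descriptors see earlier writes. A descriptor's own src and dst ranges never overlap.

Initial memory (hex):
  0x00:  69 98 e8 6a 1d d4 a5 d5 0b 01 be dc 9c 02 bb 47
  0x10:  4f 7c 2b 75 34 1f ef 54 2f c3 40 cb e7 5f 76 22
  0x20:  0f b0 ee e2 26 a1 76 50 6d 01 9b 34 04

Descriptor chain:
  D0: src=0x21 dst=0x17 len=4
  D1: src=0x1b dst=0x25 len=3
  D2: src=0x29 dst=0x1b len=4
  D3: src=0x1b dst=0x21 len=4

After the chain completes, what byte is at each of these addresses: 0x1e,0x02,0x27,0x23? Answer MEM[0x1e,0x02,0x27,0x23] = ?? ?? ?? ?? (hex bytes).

D0: mem[0x17..0x1a] <- [b0 ee e2 26]
D1: mem[0x25..0x27] <- [cb e7 5f]
D2: mem[0x1b..0x1e] <- [01 9b 34 04]
D3: mem[0x21..0x24] <- [01 9b 34 04]
query mem[0x1e]=0x04, mem[0x02]=0xe8, mem[0x27]=0x5f, mem[0x23]=0x34

MEM[0x1e,0x02,0x27,0x23] = 04 e8 5f 34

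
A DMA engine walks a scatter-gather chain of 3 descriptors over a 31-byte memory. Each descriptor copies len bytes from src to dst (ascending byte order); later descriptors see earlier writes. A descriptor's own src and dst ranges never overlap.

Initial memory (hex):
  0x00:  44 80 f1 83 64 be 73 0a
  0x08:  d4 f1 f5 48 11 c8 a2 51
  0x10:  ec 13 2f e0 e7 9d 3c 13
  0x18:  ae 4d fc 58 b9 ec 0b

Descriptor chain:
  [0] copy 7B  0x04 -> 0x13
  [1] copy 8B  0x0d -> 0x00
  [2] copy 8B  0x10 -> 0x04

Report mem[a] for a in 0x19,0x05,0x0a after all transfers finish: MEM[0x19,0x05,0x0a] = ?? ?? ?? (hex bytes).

MEM[0x19,0x05,0x0a] = f5 13 0a

D0: mem[0x13..0x19] <- [64 be 73 0a d4 f1 f5]
D1: mem[0x00..0x07] <- [c8 a2 51 ec 13 2f 64 be]
D2: mem[0x04..0x0b] <- [ec 13 2f 64 be 73 0a d4]
query mem[0x19]=0xf5, mem[0x05]=0x13, mem[0x0a]=0x0a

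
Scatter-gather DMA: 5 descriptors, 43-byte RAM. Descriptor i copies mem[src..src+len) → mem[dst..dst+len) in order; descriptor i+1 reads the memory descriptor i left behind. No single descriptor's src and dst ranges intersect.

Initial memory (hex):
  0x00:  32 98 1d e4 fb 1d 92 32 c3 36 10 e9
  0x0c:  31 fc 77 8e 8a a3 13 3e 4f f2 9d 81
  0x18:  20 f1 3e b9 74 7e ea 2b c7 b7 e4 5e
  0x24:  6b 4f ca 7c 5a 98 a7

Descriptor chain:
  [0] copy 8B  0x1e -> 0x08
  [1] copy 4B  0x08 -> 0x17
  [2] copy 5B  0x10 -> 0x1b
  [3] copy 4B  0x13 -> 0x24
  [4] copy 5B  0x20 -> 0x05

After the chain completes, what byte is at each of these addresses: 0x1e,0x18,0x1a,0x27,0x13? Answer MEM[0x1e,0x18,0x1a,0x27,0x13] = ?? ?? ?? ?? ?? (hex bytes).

MEM[0x1e,0x18,0x1a,0x27,0x13] = 3e 2b b7 9d 3e

  after D0: wrote 8B at 0x08 = ea2bc7b7e45e6b4f
  after D1: wrote 4B at 0x17 = ea2bc7b7
  after D2: wrote 5B at 0x1b = 8aa3133e4f
  after D3: wrote 4B at 0x24 = 3e4ff29d
  after D4: wrote 5B at 0x05 = c7b7e45e3e
query mem[0x1e]=0x3e, mem[0x18]=0x2b, mem[0x1a]=0xb7, mem[0x27]=0x9d, mem[0x13]=0x3e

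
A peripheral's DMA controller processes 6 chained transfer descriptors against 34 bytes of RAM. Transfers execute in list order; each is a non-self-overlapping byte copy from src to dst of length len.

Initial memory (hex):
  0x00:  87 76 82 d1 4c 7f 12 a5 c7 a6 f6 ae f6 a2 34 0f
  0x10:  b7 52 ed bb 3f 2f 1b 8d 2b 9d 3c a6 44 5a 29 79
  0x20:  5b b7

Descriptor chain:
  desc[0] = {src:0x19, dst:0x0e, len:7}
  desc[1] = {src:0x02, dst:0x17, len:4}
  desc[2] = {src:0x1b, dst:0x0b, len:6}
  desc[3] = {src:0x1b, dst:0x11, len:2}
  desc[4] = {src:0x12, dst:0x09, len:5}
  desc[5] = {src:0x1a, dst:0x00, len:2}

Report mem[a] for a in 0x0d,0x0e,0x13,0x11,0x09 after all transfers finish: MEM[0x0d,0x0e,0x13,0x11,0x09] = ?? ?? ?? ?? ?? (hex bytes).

MEM[0x0d,0x0e,0x13,0x11,0x09] = 1b 29 29 a6 44

[0] 0x19->0x0e len=7 : 9d 3c a6 44 5a 29 79
[1] 0x02->0x17 len=4 : 82 d1 4c 7f
[2] 0x1b->0x0b len=6 : a6 44 5a 29 79 5b
[3] 0x1b->0x11 len=2 : a6 44
[4] 0x12->0x09 len=5 : 44 29 79 2f 1b
[5] 0x1a->0x00 len=2 : 7f a6
query mem[0x0d]=0x1b, mem[0x0e]=0x29, mem[0x13]=0x29, mem[0x11]=0xa6, mem[0x09]=0x44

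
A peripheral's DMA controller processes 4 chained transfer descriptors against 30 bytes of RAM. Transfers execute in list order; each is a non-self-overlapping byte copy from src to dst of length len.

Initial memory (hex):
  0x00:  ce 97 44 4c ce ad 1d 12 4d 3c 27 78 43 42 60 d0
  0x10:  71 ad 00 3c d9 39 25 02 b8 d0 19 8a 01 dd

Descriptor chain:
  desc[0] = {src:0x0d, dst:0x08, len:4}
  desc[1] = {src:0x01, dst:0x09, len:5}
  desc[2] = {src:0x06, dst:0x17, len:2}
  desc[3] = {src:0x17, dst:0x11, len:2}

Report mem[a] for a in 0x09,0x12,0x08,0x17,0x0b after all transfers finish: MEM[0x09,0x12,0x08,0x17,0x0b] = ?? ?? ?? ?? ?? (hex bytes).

MEM[0x09,0x12,0x08,0x17,0x0b] = 97 12 42 1d 4c

#0 dst[0x08+4] := {0x42,0x60,0xd0,0x71}
#1 dst[0x09+5] := {0x97,0x44,0x4c,0xce,0xad}
#2 dst[0x17+2] := {0x1d,0x12}
#3 dst[0x11+2] := {0x1d,0x12}
query mem[0x09]=0x97, mem[0x12]=0x12, mem[0x08]=0x42, mem[0x17]=0x1d, mem[0x0b]=0x4c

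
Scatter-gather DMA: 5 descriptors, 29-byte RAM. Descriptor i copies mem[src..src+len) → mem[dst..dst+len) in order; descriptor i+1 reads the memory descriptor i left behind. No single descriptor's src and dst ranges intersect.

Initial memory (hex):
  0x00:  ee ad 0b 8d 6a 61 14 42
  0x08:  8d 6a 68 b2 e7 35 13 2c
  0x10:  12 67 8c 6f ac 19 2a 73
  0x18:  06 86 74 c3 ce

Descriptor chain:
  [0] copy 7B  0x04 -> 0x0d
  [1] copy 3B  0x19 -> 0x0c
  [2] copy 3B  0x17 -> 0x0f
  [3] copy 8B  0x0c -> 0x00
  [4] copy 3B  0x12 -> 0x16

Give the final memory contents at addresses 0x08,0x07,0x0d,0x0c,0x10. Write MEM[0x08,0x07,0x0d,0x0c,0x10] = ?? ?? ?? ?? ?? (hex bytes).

  after D0: wrote 7B at 0x0d = 6a6114428d6a68
  after D1: wrote 3B at 0x0c = 8674c3
  after D2: wrote 3B at 0x0f = 730686
  after D3: wrote 8B at 0x00 = 8674c37306866a68
  after D4: wrote 3B at 0x16 = 6a68ac
query mem[0x08]=0x8d, mem[0x07]=0x68, mem[0x0d]=0x74, mem[0x0c]=0x86, mem[0x10]=0x06

MEM[0x08,0x07,0x0d,0x0c,0x10] = 8d 68 74 86 06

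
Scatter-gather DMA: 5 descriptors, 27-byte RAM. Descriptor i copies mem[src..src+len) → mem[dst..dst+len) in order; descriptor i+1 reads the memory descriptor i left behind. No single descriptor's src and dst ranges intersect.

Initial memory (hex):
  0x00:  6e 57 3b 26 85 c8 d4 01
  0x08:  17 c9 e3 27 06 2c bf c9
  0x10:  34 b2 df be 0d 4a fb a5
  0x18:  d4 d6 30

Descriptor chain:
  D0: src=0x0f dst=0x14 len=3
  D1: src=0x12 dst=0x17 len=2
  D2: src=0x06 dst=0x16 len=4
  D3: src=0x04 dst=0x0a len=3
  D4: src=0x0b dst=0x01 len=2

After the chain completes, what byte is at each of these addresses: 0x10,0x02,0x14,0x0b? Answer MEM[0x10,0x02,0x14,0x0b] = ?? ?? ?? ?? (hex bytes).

#0 dst[0x14+3] := {0xc9,0x34,0xb2}
#1 dst[0x17+2] := {0xdf,0xbe}
#2 dst[0x16+4] := {0xd4,0x01,0x17,0xc9}
#3 dst[0x0a+3] := {0x85,0xc8,0xd4}
#4 dst[0x01+2] := {0xc8,0xd4}
query mem[0x10]=0x34, mem[0x02]=0xd4, mem[0x14]=0xc9, mem[0x0b]=0xc8

MEM[0x10,0x02,0x14,0x0b] = 34 d4 c9 c8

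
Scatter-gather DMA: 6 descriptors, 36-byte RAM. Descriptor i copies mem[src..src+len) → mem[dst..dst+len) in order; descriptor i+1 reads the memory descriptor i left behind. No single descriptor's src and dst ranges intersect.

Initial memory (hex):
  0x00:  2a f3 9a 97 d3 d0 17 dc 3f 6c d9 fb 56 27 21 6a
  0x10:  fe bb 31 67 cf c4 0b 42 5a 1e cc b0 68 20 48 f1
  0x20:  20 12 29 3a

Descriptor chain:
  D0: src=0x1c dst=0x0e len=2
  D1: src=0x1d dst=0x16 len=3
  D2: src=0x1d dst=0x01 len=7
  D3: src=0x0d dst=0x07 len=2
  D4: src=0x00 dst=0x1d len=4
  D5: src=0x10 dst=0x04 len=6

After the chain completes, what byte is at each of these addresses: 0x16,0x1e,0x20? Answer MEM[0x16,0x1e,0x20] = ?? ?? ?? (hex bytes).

MEM[0x16,0x1e,0x20] = 20 20 f1

  after D0: wrote 2B at 0x0e = 6820
  after D1: wrote 3B at 0x16 = 2048f1
  after D2: wrote 7B at 0x01 = 2048f12012293a
  after D3: wrote 2B at 0x07 = 2768
  after D4: wrote 4B at 0x1d = 2a2048f1
  after D5: wrote 6B at 0x04 = febb3167cfc4
query mem[0x16]=0x20, mem[0x1e]=0x20, mem[0x20]=0xf1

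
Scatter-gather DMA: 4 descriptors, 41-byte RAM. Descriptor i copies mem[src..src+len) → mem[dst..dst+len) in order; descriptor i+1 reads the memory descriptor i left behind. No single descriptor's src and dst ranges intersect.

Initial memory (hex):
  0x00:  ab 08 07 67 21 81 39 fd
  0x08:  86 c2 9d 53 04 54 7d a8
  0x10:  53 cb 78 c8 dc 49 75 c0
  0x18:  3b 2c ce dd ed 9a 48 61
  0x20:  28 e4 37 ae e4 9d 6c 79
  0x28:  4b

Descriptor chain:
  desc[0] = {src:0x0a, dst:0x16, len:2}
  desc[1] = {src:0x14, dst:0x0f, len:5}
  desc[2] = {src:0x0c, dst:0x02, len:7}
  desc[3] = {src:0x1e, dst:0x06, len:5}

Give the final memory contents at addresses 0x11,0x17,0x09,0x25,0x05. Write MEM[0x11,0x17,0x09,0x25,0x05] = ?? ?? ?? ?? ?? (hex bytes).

  after D0: wrote 2B at 0x16 = 9d53
  after D1: wrote 5B at 0x0f = dc499d533b
  after D2: wrote 7B at 0x02 = 04547ddc499d53
  after D3: wrote 5B at 0x06 = 486128e437
query mem[0x11]=0x9d, mem[0x17]=0x53, mem[0x09]=0xe4, mem[0x25]=0x9d, mem[0x05]=0xdc

MEM[0x11,0x17,0x09,0x25,0x05] = 9d 53 e4 9d dc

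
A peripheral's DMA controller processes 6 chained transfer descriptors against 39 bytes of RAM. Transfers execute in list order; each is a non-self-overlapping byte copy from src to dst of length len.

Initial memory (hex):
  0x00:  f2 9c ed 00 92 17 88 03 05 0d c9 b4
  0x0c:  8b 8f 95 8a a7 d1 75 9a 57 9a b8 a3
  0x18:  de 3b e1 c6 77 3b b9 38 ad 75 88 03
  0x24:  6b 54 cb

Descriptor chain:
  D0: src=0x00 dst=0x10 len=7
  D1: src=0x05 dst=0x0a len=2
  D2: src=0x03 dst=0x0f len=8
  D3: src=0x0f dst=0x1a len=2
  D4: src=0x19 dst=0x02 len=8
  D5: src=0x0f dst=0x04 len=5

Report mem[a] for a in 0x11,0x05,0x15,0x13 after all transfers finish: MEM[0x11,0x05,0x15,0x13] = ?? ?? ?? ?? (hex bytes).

#0 dst[0x10+7] := {0xf2,0x9c,0xed,0x00,0x92,0x17,0x88}
#1 dst[0x0a+2] := {0x17,0x88}
#2 dst[0x0f+8] := {0x00,0x92,0x17,0x88,0x03,0x05,0x0d,0x17}
#3 dst[0x1a+2] := {0x00,0x92}
#4 dst[0x02+8] := {0x3b,0x00,0x92,0x77,0x3b,0xb9,0x38,0xad}
#5 dst[0x04+5] := {0x00,0x92,0x17,0x88,0x03}
query mem[0x11]=0x17, mem[0x05]=0x92, mem[0x15]=0x0d, mem[0x13]=0x03

MEM[0x11,0x05,0x15,0x13] = 17 92 0d 03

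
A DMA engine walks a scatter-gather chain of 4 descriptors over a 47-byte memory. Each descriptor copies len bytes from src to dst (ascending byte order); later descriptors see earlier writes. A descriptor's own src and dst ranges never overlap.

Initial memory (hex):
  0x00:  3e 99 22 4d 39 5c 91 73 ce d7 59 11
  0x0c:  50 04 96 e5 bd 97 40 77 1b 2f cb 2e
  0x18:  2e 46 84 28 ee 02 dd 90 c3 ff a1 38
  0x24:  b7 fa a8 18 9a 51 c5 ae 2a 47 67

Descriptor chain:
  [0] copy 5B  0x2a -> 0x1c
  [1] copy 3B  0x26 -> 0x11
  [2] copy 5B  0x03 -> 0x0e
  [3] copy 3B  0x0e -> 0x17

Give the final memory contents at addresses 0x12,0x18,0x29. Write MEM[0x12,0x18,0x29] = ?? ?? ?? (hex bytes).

MEM[0x12,0x18,0x29] = 73 39 51

  after D0: wrote 5B at 0x1c = c5ae2a4767
  after D1: wrote 3B at 0x11 = a8189a
  after D2: wrote 5B at 0x0e = 4d395c9173
  after D3: wrote 3B at 0x17 = 4d395c
query mem[0x12]=0x73, mem[0x18]=0x39, mem[0x29]=0x51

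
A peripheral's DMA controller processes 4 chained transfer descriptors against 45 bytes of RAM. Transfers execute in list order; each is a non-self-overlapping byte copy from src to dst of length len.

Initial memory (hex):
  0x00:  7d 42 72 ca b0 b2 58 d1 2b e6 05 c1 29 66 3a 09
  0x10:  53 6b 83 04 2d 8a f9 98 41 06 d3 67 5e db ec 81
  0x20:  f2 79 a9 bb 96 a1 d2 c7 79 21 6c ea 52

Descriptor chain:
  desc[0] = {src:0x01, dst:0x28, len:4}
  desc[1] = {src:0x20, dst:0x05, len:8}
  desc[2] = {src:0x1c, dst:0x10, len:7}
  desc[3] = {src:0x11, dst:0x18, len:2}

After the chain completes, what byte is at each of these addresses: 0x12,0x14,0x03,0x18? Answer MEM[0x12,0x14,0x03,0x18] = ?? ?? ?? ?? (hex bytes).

MEM[0x12,0x14,0x03,0x18] = ec f2 ca db

  after D0: wrote 4B at 0x28 = 4272cab0
  after D1: wrote 8B at 0x05 = f279a9bb96a1d2c7
  after D2: wrote 7B at 0x10 = 5edbec81f279a9
  after D3: wrote 2B at 0x18 = dbec
query mem[0x12]=0xec, mem[0x14]=0xf2, mem[0x03]=0xca, mem[0x18]=0xdb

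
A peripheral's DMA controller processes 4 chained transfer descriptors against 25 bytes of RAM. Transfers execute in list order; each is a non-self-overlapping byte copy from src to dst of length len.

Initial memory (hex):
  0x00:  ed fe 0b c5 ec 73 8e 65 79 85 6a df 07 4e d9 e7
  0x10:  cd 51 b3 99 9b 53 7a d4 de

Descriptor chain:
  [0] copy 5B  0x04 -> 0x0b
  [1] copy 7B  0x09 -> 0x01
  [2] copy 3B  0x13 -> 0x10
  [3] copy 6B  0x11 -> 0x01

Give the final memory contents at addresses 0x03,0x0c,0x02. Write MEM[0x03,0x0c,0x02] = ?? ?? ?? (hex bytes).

D0: mem[0x0b..0x0f] <- [ec 73 8e 65 79]
D1: mem[0x01..0x07] <- [85 6a ec 73 8e 65 79]
D2: mem[0x10..0x12] <- [99 9b 53]
D3: mem[0x01..0x06] <- [9b 53 99 9b 53 7a]
query mem[0x03]=0x99, mem[0x0c]=0x73, mem[0x02]=0x53

MEM[0x03,0x0c,0x02] = 99 73 53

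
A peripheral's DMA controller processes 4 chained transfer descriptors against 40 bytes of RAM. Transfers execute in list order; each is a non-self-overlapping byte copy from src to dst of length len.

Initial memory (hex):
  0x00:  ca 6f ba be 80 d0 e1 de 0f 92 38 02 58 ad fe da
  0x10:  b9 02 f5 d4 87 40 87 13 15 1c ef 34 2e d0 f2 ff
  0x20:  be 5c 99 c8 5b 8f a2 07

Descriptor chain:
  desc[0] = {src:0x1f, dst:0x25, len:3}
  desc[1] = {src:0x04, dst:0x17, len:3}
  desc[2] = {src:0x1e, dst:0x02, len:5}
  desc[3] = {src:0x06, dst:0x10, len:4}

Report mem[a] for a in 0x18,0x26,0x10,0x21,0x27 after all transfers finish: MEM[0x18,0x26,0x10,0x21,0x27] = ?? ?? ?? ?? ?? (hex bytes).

MEM[0x18,0x26,0x10,0x21,0x27] = d0 be 99 5c 5c

#0 dst[0x25+3] := {0xff,0xbe,0x5c}
#1 dst[0x17+3] := {0x80,0xd0,0xe1}
#2 dst[0x02+5] := {0xf2,0xff,0xbe,0x5c,0x99}
#3 dst[0x10+4] := {0x99,0xde,0x0f,0x92}
query mem[0x18]=0xd0, mem[0x26]=0xbe, mem[0x10]=0x99, mem[0x21]=0x5c, mem[0x27]=0x5c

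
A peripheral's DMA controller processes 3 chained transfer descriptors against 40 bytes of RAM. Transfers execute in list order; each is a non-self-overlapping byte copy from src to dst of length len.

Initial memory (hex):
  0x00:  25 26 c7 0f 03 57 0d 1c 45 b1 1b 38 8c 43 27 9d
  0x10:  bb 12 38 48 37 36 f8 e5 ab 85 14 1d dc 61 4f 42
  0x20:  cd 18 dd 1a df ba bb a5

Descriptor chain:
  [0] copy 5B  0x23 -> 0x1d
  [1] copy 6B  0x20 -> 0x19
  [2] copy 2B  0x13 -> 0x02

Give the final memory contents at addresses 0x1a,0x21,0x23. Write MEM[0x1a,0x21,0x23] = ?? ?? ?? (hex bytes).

MEM[0x1a,0x21,0x23] = a5 a5 1a

#0 dst[0x1d+5] := {0x1a,0xdf,0xba,0xbb,0xa5}
#1 dst[0x19+6] := {0xbb,0xa5,0xdd,0x1a,0xdf,0xba}
#2 dst[0x02+2] := {0x48,0x37}
query mem[0x1a]=0xa5, mem[0x21]=0xa5, mem[0x23]=0x1a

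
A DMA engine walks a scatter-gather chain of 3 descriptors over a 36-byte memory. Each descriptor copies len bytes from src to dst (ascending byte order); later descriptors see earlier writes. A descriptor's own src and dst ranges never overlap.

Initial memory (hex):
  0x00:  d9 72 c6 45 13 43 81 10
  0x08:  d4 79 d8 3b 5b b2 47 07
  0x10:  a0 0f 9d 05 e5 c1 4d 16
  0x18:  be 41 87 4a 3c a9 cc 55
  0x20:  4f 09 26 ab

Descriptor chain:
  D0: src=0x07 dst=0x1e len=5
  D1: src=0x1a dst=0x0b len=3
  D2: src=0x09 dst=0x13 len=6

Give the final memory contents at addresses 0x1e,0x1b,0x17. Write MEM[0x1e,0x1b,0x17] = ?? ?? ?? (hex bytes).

MEM[0x1e,0x1b,0x17] = 10 4a 3c

D0: mem[0x1e..0x22] <- [10 d4 79 d8 3b]
D1: mem[0x0b..0x0d] <- [87 4a 3c]
D2: mem[0x13..0x18] <- [79 d8 87 4a 3c 47]
query mem[0x1e]=0x10, mem[0x1b]=0x4a, mem[0x17]=0x3c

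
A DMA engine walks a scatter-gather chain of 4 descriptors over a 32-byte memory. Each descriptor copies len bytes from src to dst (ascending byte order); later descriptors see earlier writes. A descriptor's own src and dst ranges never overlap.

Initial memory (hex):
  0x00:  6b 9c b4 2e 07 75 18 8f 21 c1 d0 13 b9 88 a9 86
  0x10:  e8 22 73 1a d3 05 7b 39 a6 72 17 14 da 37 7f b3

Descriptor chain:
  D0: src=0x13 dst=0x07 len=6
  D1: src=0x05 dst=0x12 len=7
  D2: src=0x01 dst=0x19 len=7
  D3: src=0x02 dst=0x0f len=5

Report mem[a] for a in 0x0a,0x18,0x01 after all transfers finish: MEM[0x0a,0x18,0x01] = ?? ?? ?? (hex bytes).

MEM[0x0a,0x18,0x01] = 7b 39 9c

[0] 0x13->0x07 len=6 : 1a d3 05 7b 39 a6
[1] 0x05->0x12 len=7 : 75 18 1a d3 05 7b 39
[2] 0x01->0x19 len=7 : 9c b4 2e 07 75 18 1a
[3] 0x02->0x0f len=5 : b4 2e 07 75 18
query mem[0x0a]=0x7b, mem[0x18]=0x39, mem[0x01]=0x9c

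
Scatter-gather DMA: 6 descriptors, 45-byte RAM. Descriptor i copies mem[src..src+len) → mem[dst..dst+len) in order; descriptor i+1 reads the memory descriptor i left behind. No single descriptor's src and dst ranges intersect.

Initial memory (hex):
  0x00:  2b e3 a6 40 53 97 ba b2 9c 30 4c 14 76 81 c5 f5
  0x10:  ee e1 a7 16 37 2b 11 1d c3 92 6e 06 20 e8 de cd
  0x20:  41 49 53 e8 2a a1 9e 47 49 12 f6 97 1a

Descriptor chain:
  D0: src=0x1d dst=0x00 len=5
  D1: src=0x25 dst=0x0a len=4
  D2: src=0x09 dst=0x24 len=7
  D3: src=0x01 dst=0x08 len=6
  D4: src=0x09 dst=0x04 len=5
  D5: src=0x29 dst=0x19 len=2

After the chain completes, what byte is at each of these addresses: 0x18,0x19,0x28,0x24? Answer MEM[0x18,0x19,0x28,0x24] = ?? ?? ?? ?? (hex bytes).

MEM[0x18,0x19,0x28,0x24] = c3 c5 49 30

  after D0: wrote 5B at 0x00 = e8decd4149
  after D1: wrote 4B at 0x0a = a19e4749
  after D2: wrote 7B at 0x24 = 30a19e4749c5f5
  after D3: wrote 6B at 0x08 = decd414997ba
  after D4: wrote 5B at 0x04 = cd414997ba
  after D5: wrote 2B at 0x19 = c5f5
query mem[0x18]=0xc3, mem[0x19]=0xc5, mem[0x28]=0x49, mem[0x24]=0x30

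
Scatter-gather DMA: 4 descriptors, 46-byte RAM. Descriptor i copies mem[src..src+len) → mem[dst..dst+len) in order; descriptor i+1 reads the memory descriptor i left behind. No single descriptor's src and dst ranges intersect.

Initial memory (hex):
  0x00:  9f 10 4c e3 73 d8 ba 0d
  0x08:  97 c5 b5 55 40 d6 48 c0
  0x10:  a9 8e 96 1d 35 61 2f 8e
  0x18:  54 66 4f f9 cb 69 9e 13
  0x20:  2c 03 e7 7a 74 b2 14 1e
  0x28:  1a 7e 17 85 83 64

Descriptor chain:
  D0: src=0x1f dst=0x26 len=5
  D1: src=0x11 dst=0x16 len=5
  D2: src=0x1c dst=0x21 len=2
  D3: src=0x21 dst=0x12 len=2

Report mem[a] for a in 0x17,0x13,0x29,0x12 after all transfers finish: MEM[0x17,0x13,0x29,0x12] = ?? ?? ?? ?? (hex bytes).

D0: mem[0x26..0x2a] <- [13 2c 03 e7 7a]
D1: mem[0x16..0x1a] <- [8e 96 1d 35 61]
D2: mem[0x21..0x22] <- [cb 69]
D3: mem[0x12..0x13] <- [cb 69]
query mem[0x17]=0x96, mem[0x13]=0x69, mem[0x29]=0xe7, mem[0x12]=0xcb

MEM[0x17,0x13,0x29,0x12] = 96 69 e7 cb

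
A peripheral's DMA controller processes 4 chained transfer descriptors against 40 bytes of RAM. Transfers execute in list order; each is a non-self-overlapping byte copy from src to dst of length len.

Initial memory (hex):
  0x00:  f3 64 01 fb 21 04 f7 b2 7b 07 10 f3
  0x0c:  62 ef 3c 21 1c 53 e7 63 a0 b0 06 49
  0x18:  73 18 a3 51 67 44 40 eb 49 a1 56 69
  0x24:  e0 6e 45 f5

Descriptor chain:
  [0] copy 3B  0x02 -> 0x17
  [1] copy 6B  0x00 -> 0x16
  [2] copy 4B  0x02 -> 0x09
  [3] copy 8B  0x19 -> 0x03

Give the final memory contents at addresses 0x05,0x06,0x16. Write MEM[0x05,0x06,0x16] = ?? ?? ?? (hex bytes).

D0: mem[0x17..0x19] <- [01 fb 21]
D1: mem[0x16..0x1b] <- [f3 64 01 fb 21 04]
D2: mem[0x09..0x0c] <- [01 fb 21 04]
D3: mem[0x03..0x0a] <- [fb 21 04 67 44 40 eb 49]
query mem[0x05]=0x04, mem[0x06]=0x67, mem[0x16]=0xf3

MEM[0x05,0x06,0x16] = 04 67 f3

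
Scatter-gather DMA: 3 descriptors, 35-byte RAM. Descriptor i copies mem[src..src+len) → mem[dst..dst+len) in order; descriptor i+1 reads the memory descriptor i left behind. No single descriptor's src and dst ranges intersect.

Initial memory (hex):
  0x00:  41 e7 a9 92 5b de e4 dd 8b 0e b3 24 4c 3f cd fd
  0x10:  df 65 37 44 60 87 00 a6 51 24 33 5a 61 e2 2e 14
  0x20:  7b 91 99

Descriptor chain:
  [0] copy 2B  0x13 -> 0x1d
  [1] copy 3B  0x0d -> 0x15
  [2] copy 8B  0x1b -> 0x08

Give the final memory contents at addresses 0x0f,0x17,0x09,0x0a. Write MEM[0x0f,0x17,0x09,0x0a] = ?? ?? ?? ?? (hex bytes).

#0 dst[0x1d+2] := {0x44,0x60}
#1 dst[0x15+3] := {0x3f,0xcd,0xfd}
#2 dst[0x08+8] := {0x5a,0x61,0x44,0x60,0x14,0x7b,0x91,0x99}
query mem[0x0f]=0x99, mem[0x17]=0xfd, mem[0x09]=0x61, mem[0x0a]=0x44

MEM[0x0f,0x17,0x09,0x0a] = 99 fd 61 44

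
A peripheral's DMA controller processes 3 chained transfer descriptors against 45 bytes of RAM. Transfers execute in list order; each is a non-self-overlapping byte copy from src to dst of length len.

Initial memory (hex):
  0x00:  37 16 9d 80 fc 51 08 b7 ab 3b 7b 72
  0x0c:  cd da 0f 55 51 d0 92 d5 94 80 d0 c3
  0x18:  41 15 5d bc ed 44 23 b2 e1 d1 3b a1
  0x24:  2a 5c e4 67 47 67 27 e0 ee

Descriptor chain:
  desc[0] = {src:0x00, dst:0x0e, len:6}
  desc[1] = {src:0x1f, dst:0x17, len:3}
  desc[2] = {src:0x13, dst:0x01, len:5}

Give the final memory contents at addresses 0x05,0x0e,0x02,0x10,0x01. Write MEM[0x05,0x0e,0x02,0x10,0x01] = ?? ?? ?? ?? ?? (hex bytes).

MEM[0x05,0x0e,0x02,0x10,0x01] = b2 37 94 9d 51

  after D0: wrote 6B at 0x0e = 37169d80fc51
  after D1: wrote 3B at 0x17 = b2e1d1
  after D2: wrote 5B at 0x01 = 519480d0b2
query mem[0x05]=0xb2, mem[0x0e]=0x37, mem[0x02]=0x94, mem[0x10]=0x9d, mem[0x01]=0x51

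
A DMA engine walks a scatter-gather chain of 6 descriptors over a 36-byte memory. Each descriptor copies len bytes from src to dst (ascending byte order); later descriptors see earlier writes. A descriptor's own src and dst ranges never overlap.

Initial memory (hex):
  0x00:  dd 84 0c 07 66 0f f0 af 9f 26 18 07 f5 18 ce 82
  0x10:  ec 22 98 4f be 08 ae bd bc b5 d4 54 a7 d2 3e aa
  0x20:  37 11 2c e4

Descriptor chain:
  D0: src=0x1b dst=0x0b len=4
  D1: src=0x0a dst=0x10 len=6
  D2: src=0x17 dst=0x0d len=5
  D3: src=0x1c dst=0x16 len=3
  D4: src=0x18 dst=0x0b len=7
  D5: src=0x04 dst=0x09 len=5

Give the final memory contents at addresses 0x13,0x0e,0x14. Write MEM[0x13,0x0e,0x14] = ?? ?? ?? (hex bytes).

MEM[0x13,0x0e,0x14] = d2 54 3e

#0 dst[0x0b+4] := {0x54,0xa7,0xd2,0x3e}
#1 dst[0x10+6] := {0x18,0x54,0xa7,0xd2,0x3e,0x82}
#2 dst[0x0d+5] := {0xbd,0xbc,0xb5,0xd4,0x54}
#3 dst[0x16+3] := {0xa7,0xd2,0x3e}
#4 dst[0x0b+7] := {0x3e,0xb5,0xd4,0x54,0xa7,0xd2,0x3e}
#5 dst[0x09+5] := {0x66,0x0f,0xf0,0xaf,0x9f}
query mem[0x13]=0xd2, mem[0x0e]=0x54, mem[0x14]=0x3e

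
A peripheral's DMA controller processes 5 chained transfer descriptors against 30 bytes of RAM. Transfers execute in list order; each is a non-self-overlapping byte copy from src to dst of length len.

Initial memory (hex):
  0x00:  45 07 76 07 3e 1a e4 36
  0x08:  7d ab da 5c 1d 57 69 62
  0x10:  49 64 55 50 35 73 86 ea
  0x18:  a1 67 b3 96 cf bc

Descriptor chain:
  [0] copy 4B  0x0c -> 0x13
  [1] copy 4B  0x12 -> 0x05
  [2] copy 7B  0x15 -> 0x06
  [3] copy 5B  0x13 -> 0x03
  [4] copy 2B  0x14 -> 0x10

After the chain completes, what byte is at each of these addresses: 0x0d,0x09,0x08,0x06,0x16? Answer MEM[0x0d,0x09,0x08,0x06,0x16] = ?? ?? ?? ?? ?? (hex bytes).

MEM[0x0d,0x09,0x08,0x06,0x16] = 57 a1 ea 62 62

D0: mem[0x13..0x16] <- [1d 57 69 62]
D1: mem[0x05..0x08] <- [55 1d 57 69]
D2: mem[0x06..0x0c] <- [69 62 ea a1 67 b3 96]
D3: mem[0x03..0x07] <- [1d 57 69 62 ea]
D4: mem[0x10..0x11] <- [57 69]
query mem[0x0d]=0x57, mem[0x09]=0xa1, mem[0x08]=0xea, mem[0x06]=0x62, mem[0x16]=0x62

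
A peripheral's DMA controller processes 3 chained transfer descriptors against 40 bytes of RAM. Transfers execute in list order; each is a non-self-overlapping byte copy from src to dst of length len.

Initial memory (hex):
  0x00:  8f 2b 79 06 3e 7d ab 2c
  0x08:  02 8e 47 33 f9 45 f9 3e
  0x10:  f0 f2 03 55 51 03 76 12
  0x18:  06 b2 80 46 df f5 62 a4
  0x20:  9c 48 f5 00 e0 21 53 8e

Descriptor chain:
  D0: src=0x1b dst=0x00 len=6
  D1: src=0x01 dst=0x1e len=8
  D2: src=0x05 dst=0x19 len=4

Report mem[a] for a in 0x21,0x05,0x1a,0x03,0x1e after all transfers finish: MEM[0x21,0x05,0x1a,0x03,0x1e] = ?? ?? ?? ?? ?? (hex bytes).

  after D0: wrote 6B at 0x00 = 46dff562a49c
  after D1: wrote 8B at 0x1e = dff562a49cab2c02
  after D2: wrote 4B at 0x19 = 9cab2c02
query mem[0x21]=0xa4, mem[0x05]=0x9c, mem[0x1a]=0xab, mem[0x03]=0x62, mem[0x1e]=0xdf

MEM[0x21,0x05,0x1a,0x03,0x1e] = a4 9c ab 62 df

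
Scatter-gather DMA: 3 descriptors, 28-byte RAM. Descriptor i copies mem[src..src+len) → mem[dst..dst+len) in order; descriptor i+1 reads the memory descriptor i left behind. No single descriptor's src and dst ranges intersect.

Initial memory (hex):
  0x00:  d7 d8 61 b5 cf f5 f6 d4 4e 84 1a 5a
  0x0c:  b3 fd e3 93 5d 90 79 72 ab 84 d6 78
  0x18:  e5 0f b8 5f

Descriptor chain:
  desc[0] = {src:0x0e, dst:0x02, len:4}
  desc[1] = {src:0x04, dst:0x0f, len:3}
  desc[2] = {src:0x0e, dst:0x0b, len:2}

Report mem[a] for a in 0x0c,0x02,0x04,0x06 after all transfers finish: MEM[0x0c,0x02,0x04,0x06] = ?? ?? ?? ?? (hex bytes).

MEM[0x0c,0x02,0x04,0x06] = 5d e3 5d f6

  after D0: wrote 4B at 0x02 = e3935d90
  after D1: wrote 3B at 0x0f = 5d90f6
  after D2: wrote 2B at 0x0b = e35d
query mem[0x0c]=0x5d, mem[0x02]=0xe3, mem[0x04]=0x5d, mem[0x06]=0xf6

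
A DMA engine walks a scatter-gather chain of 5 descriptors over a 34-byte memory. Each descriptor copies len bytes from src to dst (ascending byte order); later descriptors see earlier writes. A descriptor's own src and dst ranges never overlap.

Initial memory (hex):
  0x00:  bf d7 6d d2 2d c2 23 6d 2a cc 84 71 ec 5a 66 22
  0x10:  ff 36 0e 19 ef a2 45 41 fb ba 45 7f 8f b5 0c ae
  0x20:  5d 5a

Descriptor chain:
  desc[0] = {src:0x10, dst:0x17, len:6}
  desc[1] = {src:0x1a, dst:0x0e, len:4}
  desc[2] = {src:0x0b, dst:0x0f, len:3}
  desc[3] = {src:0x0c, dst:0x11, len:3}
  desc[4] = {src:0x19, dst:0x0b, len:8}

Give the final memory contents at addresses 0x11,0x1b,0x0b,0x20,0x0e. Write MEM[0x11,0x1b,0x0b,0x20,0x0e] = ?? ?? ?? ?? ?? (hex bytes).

[0] 0x10->0x17 len=6 : ff 36 0e 19 ef a2
[1] 0x1a->0x0e len=4 : 19 ef a2 b5
[2] 0x0b->0x0f len=3 : 71 ec 5a
[3] 0x0c->0x11 len=3 : ec 5a 19
[4] 0x19->0x0b len=8 : 0e 19 ef a2 b5 0c ae 5d
query mem[0x11]=0xae, mem[0x1b]=0xef, mem[0x0b]=0x0e, mem[0x20]=0x5d, mem[0x0e]=0xa2

MEM[0x11,0x1b,0x0b,0x20,0x0e] = ae ef 0e 5d a2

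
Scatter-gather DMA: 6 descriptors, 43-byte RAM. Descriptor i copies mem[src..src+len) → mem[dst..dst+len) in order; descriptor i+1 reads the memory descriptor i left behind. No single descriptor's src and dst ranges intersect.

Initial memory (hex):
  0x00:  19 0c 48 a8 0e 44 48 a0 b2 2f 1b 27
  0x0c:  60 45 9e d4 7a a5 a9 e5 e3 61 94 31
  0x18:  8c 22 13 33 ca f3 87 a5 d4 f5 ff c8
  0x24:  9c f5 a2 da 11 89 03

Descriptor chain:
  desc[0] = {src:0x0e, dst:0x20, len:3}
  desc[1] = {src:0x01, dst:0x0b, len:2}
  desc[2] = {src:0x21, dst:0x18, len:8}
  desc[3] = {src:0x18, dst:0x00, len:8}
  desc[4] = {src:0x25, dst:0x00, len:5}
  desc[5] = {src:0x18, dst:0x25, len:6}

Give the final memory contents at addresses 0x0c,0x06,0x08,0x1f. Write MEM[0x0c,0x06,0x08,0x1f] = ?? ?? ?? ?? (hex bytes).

MEM[0x0c,0x06,0x08,0x1f] = 48 da b2 11

D0: mem[0x20..0x22] <- [9e d4 7a]
D1: mem[0x0b..0x0c] <- [0c 48]
D2: mem[0x18..0x1f] <- [d4 7a c8 9c f5 a2 da 11]
D3: mem[0x00..0x07] <- [d4 7a c8 9c f5 a2 da 11]
D4: mem[0x00..0x04] <- [f5 a2 da 11 89]
D5: mem[0x25..0x2a] <- [d4 7a c8 9c f5 a2]
query mem[0x0c]=0x48, mem[0x06]=0xda, mem[0x08]=0xb2, mem[0x1f]=0x11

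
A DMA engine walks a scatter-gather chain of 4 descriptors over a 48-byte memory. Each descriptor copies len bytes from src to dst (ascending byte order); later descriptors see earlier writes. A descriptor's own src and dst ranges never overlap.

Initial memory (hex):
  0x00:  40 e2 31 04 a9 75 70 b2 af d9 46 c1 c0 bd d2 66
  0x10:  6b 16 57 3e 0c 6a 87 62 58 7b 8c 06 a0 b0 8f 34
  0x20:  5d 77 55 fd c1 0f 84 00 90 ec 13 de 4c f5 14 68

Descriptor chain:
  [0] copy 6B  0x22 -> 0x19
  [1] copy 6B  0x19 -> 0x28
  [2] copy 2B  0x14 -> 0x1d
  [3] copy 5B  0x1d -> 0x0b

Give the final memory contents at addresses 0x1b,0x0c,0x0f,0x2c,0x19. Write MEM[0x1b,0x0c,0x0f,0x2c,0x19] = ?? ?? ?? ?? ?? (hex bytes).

#0 dst[0x19+6] := {0x55,0xfd,0xc1,0x0f,0x84,0x00}
#1 dst[0x28+6] := {0x55,0xfd,0xc1,0x0f,0x84,0x00}
#2 dst[0x1d+2] := {0x0c,0x6a}
#3 dst[0x0b+5] := {0x0c,0x6a,0x34,0x5d,0x77}
query mem[0x1b]=0xc1, mem[0x0c]=0x6a, mem[0x0f]=0x77, mem[0x2c]=0x84, mem[0x19]=0x55

MEM[0x1b,0x0c,0x0f,0x2c,0x19] = c1 6a 77 84 55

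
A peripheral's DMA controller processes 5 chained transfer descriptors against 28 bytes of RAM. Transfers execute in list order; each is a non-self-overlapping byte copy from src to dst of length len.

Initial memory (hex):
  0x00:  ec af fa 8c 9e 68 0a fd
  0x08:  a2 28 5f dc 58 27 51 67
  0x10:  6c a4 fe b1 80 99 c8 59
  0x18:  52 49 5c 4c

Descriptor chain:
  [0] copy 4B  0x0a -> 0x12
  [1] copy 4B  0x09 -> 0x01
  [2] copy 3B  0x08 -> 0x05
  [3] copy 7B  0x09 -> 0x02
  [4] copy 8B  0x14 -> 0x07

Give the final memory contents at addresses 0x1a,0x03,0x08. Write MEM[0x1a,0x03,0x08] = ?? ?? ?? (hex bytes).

  after D0: wrote 4B at 0x12 = 5fdc5827
  after D1: wrote 4B at 0x01 = 285fdc58
  after D2: wrote 3B at 0x05 = a2285f
  after D3: wrote 7B at 0x02 = 285fdc58275167
  after D4: wrote 8B at 0x07 = 5827c85952495c4c
query mem[0x1a]=0x5c, mem[0x03]=0x5f, mem[0x08]=0x27

MEM[0x1a,0x03,0x08] = 5c 5f 27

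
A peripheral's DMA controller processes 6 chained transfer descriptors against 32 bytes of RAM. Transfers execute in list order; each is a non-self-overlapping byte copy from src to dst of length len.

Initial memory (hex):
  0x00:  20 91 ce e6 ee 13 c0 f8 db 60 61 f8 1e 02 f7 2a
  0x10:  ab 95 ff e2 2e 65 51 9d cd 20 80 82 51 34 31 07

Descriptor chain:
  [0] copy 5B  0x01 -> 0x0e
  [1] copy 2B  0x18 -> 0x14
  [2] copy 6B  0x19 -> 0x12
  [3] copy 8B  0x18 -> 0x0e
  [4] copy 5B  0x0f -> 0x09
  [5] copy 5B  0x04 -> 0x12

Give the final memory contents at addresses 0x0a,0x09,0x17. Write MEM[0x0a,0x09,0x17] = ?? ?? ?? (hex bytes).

#0 dst[0x0e+5] := {0x91,0xce,0xe6,0xee,0x13}
#1 dst[0x14+2] := {0xcd,0x20}
#2 dst[0x12+6] := {0x20,0x80,0x82,0x51,0x34,0x31}
#3 dst[0x0e+8] := {0xcd,0x20,0x80,0x82,0x51,0x34,0x31,0x07}
#4 dst[0x09+5] := {0x20,0x80,0x82,0x51,0x34}
#5 dst[0x12+5] := {0xee,0x13,0xc0,0xf8,0xdb}
query mem[0x0a]=0x80, mem[0x09]=0x20, mem[0x17]=0x31

MEM[0x0a,0x09,0x17] = 80 20 31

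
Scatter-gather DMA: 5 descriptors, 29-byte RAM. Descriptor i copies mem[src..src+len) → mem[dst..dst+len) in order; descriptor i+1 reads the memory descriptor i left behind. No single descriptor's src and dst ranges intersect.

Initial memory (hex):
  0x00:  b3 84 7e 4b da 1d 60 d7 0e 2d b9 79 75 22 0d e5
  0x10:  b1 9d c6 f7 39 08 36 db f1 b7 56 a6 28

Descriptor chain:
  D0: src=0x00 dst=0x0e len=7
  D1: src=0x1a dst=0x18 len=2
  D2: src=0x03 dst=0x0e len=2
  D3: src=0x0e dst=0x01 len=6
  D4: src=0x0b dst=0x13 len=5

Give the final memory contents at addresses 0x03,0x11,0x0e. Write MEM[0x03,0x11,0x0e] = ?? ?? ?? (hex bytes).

MEM[0x03,0x11,0x0e] = 7e 4b 4b

  after D0: wrote 7B at 0x0e = b3847e4bda1d60
  after D1: wrote 2B at 0x18 = 56a6
  after D2: wrote 2B at 0x0e = 4bda
  after D3: wrote 6B at 0x01 = 4bda7e4bda1d
  after D4: wrote 5B at 0x13 = 7975224bda
query mem[0x03]=0x7e, mem[0x11]=0x4b, mem[0x0e]=0x4b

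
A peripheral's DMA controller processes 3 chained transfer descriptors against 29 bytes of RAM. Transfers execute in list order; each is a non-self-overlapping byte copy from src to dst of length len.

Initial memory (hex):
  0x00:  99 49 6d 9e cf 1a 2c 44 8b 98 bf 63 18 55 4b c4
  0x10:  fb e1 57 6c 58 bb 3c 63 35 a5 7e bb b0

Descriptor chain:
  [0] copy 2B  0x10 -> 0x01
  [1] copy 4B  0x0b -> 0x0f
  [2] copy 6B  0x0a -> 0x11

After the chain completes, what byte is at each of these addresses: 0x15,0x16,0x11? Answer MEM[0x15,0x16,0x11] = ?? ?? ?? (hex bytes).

MEM[0x15,0x16,0x11] = 4b 63 bf

#0 dst[0x01+2] := {0xfb,0xe1}
#1 dst[0x0f+4] := {0x63,0x18,0x55,0x4b}
#2 dst[0x11+6] := {0xbf,0x63,0x18,0x55,0x4b,0x63}
query mem[0x15]=0x4b, mem[0x16]=0x63, mem[0x11]=0xbf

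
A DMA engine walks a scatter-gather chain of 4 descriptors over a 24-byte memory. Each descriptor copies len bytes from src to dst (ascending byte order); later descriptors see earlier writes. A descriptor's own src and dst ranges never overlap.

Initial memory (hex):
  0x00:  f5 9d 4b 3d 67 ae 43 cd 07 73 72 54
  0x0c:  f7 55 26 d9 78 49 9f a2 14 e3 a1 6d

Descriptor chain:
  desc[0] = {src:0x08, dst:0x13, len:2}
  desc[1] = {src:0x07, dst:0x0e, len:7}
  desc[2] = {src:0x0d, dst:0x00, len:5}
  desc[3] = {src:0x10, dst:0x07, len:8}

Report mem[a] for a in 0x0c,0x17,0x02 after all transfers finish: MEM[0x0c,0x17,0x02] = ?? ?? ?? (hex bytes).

D0: mem[0x13..0x14] <- [07 73]
D1: mem[0x0e..0x14] <- [cd 07 73 72 54 f7 55]
D2: mem[0x00..0x04] <- [55 cd 07 73 72]
D3: mem[0x07..0x0e] <- [73 72 54 f7 55 e3 a1 6d]
query mem[0x0c]=0xe3, mem[0x17]=0x6d, mem[0x02]=0x07

MEM[0x0c,0x17,0x02] = e3 6d 07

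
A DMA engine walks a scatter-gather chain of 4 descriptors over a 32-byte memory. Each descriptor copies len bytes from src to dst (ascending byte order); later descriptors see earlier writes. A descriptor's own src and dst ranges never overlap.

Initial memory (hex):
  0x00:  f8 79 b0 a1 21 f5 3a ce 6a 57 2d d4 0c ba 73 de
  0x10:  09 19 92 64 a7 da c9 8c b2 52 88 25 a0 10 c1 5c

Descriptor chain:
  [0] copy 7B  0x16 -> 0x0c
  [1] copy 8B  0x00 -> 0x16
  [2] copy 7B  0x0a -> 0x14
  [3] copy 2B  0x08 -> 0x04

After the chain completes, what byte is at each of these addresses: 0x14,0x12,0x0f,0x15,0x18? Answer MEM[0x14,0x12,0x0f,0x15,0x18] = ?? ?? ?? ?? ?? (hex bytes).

MEM[0x14,0x12,0x0f,0x15,0x18] = 2d a0 52 d4 b2

D0: mem[0x0c..0x12] <- [c9 8c b2 52 88 25 a0]
D1: mem[0x16..0x1d] <- [f8 79 b0 a1 21 f5 3a ce]
D2: mem[0x14..0x1a] <- [2d d4 c9 8c b2 52 88]
D3: mem[0x04..0x05] <- [6a 57]
query mem[0x14]=0x2d, mem[0x12]=0xa0, mem[0x0f]=0x52, mem[0x15]=0xd4, mem[0x18]=0xb2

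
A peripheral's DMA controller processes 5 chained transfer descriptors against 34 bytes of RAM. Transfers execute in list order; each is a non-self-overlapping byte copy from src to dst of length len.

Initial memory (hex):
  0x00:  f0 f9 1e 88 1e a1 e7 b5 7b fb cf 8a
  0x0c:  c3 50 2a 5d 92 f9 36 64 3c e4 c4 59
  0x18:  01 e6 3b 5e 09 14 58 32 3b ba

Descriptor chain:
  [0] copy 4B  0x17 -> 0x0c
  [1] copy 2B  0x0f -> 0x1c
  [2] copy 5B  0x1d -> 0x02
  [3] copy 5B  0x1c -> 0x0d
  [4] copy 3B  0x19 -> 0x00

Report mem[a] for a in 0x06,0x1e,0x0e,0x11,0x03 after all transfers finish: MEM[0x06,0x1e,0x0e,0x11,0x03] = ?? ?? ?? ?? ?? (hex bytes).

MEM[0x06,0x1e,0x0e,0x11,0x03] = ba 58 92 3b 58

#0 dst[0x0c+4] := {0x59,0x01,0xe6,0x3b}
#1 dst[0x1c+2] := {0x3b,0x92}
#2 dst[0x02+5] := {0x92,0x58,0x32,0x3b,0xba}
#3 dst[0x0d+5] := {0x3b,0x92,0x58,0x32,0x3b}
#4 dst[0x00+3] := {0xe6,0x3b,0x5e}
query mem[0x06]=0xba, mem[0x1e]=0x58, mem[0x0e]=0x92, mem[0x11]=0x3b, mem[0x03]=0x58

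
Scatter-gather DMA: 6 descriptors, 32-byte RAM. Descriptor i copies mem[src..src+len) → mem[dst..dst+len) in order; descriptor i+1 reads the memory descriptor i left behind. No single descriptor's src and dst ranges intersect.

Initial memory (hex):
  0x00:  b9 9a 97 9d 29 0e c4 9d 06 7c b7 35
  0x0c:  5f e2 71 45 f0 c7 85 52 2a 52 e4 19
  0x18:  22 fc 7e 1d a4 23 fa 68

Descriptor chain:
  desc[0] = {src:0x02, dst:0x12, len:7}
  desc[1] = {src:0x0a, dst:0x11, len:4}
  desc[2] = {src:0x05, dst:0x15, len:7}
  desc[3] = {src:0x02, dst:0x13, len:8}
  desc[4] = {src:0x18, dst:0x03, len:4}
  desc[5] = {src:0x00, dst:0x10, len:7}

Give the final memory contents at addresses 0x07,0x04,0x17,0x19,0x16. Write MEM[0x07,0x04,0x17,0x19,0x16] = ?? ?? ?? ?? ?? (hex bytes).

[0] 0x02->0x12 len=7 : 97 9d 29 0e c4 9d 06
[1] 0x0a->0x11 len=4 : b7 35 5f e2
[2] 0x05->0x15 len=7 : 0e c4 9d 06 7c b7 35
[3] 0x02->0x13 len=8 : 97 9d 29 0e c4 9d 06 7c
[4] 0x18->0x03 len=4 : 9d 06 7c 35
[5] 0x00->0x10 len=7 : b9 9a 97 9d 06 7c 35
query mem[0x07]=0x9d, mem[0x04]=0x06, mem[0x17]=0xc4, mem[0x19]=0x06, mem[0x16]=0x35

MEM[0x07,0x04,0x17,0x19,0x16] = 9d 06 c4 06 35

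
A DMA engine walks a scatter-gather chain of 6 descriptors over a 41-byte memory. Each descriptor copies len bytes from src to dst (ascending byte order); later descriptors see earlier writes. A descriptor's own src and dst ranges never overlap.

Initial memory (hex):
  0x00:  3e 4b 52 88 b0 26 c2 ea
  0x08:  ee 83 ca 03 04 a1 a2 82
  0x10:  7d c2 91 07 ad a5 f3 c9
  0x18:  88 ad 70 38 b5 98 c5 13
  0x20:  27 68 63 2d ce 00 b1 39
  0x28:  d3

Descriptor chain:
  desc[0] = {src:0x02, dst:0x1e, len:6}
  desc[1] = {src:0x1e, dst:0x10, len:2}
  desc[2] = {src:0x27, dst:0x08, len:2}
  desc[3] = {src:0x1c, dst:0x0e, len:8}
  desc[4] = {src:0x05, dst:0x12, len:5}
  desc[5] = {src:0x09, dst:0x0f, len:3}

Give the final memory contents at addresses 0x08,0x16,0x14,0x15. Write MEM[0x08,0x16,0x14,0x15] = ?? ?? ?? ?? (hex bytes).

  after D0: wrote 6B at 0x1e = 5288b026c2ea
  after D1: wrote 2B at 0x10 = 5288
  after D2: wrote 2B at 0x08 = 39d3
  after D3: wrote 8B at 0x0e = b5985288b026c2ea
  after D4: wrote 5B at 0x12 = 26c2ea39d3
  after D5: wrote 3B at 0x0f = d3ca03
query mem[0x08]=0x39, mem[0x16]=0xd3, mem[0x14]=0xea, mem[0x15]=0x39

MEM[0x08,0x16,0x14,0x15] = 39 d3 ea 39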